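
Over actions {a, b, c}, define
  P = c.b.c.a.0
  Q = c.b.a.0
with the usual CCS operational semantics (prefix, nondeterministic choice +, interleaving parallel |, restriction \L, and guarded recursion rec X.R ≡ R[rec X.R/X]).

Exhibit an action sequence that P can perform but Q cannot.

Reachable graph of P (5 states):
  u0 = c.b.c.a.0 has moves -c-> u1
  u1 = b.c.a.0 has moves -b-> u2
  u2 = c.a.0 has moves -c-> u3
  u3 = a.0 has moves -a-> u4
  u4 = 0 has moves ·
Reachable graph of Q (4 states):
  v0 = c.b.a.0 has moves -c-> v1
  v1 = b.a.0 has moves -b-> v2
  v2 = a.0 has moves -a-> v3
  v3 = 0 has moves ·
Run σ = ⟨cbc⟩ on P: start {u0}
  [1] c ⇒ {u1}
  [2] b ⇒ {u2}
  [3] c ⇒ {u3}
  — P admits the full trace.
Run σ = ⟨cbc⟩ on Q: start {v0}
  [1] c ⇒ {v1}
  [2] b ⇒ {v2}
  [3] c ⇒ ∅ (Q stuck)

cbc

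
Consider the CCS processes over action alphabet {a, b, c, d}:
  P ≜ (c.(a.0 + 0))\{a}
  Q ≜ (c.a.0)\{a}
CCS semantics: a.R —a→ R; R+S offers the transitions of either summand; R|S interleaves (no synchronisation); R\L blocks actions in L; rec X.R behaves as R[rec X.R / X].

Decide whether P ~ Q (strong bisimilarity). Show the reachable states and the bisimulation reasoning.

P's transition system — 2 states:
  u0 = (c.(a.0 + 0))\{a} ⊢ ··c··> u1
  u1 = (a.0 + 0)\{a} ⊢ (no moves)
Q's transition system — 2 states:
  v0 = (c.a.0)\{a} ⊢ ··c··> v1
  v1 = (a.0)\{a} ⊢ (no moves)
Partition-refinement fixed point:
  B0 = {u0, v0}
  B1 = {u1, v1}
u0 ∈ B0, v0 ∈ B0 → same block

YES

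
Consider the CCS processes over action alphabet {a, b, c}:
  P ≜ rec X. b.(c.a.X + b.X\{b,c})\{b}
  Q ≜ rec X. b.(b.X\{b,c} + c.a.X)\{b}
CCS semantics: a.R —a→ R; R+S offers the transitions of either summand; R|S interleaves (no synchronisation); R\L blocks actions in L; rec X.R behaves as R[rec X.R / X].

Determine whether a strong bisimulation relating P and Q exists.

YES

P's transition system — 4 states:
  m0 = rec X. b.(c.a.X + b.X\{b,c})\{b} | --b--▸ m1
  m1 = (c.a.(rec X. b.(c.a.X + b.X\{b,c})\{b}) + b.(rec X. b.(c.a.X + b.X\{b,c})\{b})\{b,c})\{b} | --c--▸ m2
  m2 = (a.(rec X. b.(c.a.X + b.X\{b,c})\{b}))\{b} | --a--▸ m3
  m3 = (rec X. b.(c.a.X + b.X\{b,c})\{b})\{b} | ·
Q's transition system — 4 states:
  n0 = rec X. b.(b.X\{b,c} + c.a.X)\{b} | --b--▸ n1
  n1 = (b.(rec X. b.(b.X\{b,c} + c.a.X)\{b})\{b,c} + c.a.(rec X. b.(b.X\{b,c} + c.a.X)\{b}))\{b} | --c--▸ n2
  n2 = (a.(rec X. b.(b.X\{b,c} + c.a.X)\{b}))\{b} | --a--▸ n3
  n3 = (rec X. b.(b.X\{b,c} + c.a.X)\{b})\{b} | ·
Partition-refinement fixed point:
  B0 = {m0, n0}
  B1 = {m1, n1}
  B2 = {m2, n2}
  B3 = {m3, n3}
m0 ∈ B0, n0 ∈ B0 → same block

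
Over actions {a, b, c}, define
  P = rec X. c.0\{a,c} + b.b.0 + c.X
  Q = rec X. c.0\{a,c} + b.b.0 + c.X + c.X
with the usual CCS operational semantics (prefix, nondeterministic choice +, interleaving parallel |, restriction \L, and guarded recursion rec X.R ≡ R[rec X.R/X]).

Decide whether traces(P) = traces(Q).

P's transition system — 4 states:
  m0 = rec X. c.0\{a,c} + b.b.0 + c.X ⊢ —b→ m1, —c→ m0, —c→ m2
  m1 = b.0 ⊢ —b→ m3
  m2 = 0\{a,c} ⊢ deadlocked
  m3 = 0 ⊢ deadlocked
Q's transition system — 4 states:
  n0 = rec X. c.0\{a,c} + b.b.0 + c.X + c.X ⊢ —b→ n1, —c→ n0, —c→ n2
  n1 = b.0 ⊢ —b→ n3
  n2 = 0\{a,c} ⊢ deadlocked
  n3 = 0 ⊢ deadlocked
Coarsest stable partition (strong bisimilarity classes):
  B0 = {m0, n0}
  B1 = {m2, m3, n2, n3}
  B2 = {m1, n1}
m0 ∈ B0, n0 ∈ B0 → same block
Bisimilar ⇒ trace-equivalent.

YES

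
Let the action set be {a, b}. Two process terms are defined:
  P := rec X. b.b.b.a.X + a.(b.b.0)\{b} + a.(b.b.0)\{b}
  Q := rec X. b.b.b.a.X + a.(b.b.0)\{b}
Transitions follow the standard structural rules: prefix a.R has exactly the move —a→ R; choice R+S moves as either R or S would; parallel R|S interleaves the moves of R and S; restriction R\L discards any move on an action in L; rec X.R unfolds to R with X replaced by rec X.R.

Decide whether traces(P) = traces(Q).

YES

P's transition system — 5 states:
  u0 = rec X. b.b.b.a.X + a.(b.b.0)\{b} + a.(b.b.0)\{b} has moves -a-> u1, -b-> u2
  u1 = (b.b.0)\{b} has moves deadlocked
  u2 = b.b.a.(rec X. b.b.b.a.X + a.(b.b.0)\{b} + a.(b.b.0)\{b}) has moves -b-> u3
  u3 = b.a.(rec X. b.b.b.a.X + a.(b.b.0)\{b} + a.(b.b.0)\{b}) has moves -b-> u4
  u4 = a.(rec X. b.b.b.a.X + a.(b.b.0)\{b} + a.(b.b.0)\{b}) has moves -a-> u0
Q's transition system — 5 states:
  v0 = rec X. b.b.b.a.X + a.(b.b.0)\{b} has moves -a-> v1, -b-> v2
  v1 = (b.b.0)\{b} has moves deadlocked
  v2 = b.b.a.(rec X. b.b.b.a.X + a.(b.b.0)\{b}) has moves -b-> v3
  v3 = b.a.(rec X. b.b.b.a.X + a.(b.b.0)\{b}) has moves -b-> v4
  v4 = a.(rec X. b.b.b.a.X + a.(b.b.0)\{b}) has moves -a-> v0
Coarsest stable partition (strong bisimilarity classes):
  B0 = {u0, v0}
  B1 = {u2, v2}
  B2 = {u3, v3}
  B3 = {u4, v4}
  B4 = {u1, v1}
u0 ∈ B0, v0 ∈ B0 → same block
Bisimilar ⇒ trace-equivalent.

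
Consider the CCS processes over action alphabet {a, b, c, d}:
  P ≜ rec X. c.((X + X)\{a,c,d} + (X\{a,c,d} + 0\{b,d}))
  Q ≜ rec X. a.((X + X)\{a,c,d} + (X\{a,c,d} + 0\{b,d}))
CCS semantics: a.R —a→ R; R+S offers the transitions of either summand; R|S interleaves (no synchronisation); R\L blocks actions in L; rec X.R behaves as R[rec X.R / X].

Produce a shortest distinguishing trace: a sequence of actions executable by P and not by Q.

c

LTS(P): 2 reachable states
  s0 = rec X. c.((X + X)\{a,c,d} + (X\{a,c,d} + 0\{b,d})) has moves --c--▸ s1
  s1 = ((rec X. c.((X + X)\{a,c,d} + (X\{a,c,d} + 0\{b,d}))) + (rec X. c.((X + X)\{a,c,d} + (X\{a,c,d} + 0\{b,d}))))\{a,c,d} + ((rec X. c.((X + X)\{a,c,d} + (X\{a,c,d} + 0\{b,d})))\{a,c,d} + 0\{b,d}) has moves stopped
LTS(Q): 2 reachable states
  t0 = rec X. a.((X + X)\{a,c,d} + (X\{a,c,d} + 0\{b,d})) has moves --a--▸ t1
  t1 = ((rec X. a.((X + X)\{a,c,d} + (X\{a,c,d} + 0\{b,d}))) + (rec X. a.((X + X)\{a,c,d} + (X\{a,c,d} + 0\{b,d}))))\{a,c,d} + ((rec X. a.((X + X)\{a,c,d} + (X\{a,c,d} + 0\{b,d})))\{a,c,d} + 0\{b,d}) has moves stopped
Executing c from P (initial set {s0}):
  [1] c ⇒ {s1}
  ✓ P
Executing c from Q (initial set {t0}):
  [1] c ⇒ ∅  — Q cannot continue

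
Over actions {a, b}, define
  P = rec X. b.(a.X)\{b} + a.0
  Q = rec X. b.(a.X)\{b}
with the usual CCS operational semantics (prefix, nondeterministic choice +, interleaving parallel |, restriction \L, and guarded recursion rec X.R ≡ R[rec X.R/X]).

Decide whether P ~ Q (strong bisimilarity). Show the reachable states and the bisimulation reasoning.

NO

Reachable graph of P (5 states):
  p0 = rec X. b.(a.X)\{b} + a.0 → —a→ p1, —b→ p2
  p1 = 0 → stopped
  p2 = (a.(rec X. b.(a.X)\{b} + a.0))\{b} → —a→ p3
  p3 = (rec X. b.(a.X)\{b} + a.0)\{b} → —a→ p4
  p4 = 0\{b} → stopped
Reachable graph of Q (3 states):
  q0 = rec X. b.(a.X)\{b} → —b→ q1
  q1 = (a.(rec X. b.(a.X)\{b}))\{b} → —a→ q2
  q2 = (rec X. b.(a.X)\{b})\{b} → stopped
Partition-refinement fixed point:
  B0 = {p0}
  B1 = {p1, p4, q2}
  B2 = {p2}
  B3 = {p3, q1}
  B4 = {q0}
p0 ∈ B0, q0 ∈ B4 → different blocks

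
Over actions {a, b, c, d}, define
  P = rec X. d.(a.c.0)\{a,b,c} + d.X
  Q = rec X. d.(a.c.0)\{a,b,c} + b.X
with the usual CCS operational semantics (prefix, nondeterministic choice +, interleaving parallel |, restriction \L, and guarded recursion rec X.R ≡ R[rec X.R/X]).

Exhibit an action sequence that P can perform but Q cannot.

LTS(P): 2 reachable states
  s0 = rec X. d.(a.c.0)\{a,b,c} + d.X :: -d-> s0, -d-> s1
  s1 = (a.c.0)\{a,b,c} :: deadlocked
LTS(Q): 2 reachable states
  t0 = rec X. d.(a.c.0)\{a,b,c} + b.X :: -b-> t0, -d-> t1
  t1 = (a.c.0)\{a,b,c} :: deadlocked
Run σ = ⟨dd⟩ on P: start {s0}
  after d @ step 1: {s0, s1}
  after d @ step 2: {s0, s1}
  — P admits the full trace.
Run σ = ⟨dd⟩ on Q: start {t0}
  after d @ step 1: {t1}
  after d @ step 2: ∅  — Q cannot continue

dd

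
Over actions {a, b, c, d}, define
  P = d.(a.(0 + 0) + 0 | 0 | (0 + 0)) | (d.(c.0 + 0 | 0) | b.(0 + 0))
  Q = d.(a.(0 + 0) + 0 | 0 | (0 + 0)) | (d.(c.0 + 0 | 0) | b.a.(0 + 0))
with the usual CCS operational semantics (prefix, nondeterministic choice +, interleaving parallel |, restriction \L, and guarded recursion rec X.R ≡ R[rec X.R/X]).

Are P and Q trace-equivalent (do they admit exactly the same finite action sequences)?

LTS(P): 18 reachable states
  m0 = d.(a.(0 + 0) + 0 | 0 | (0 + 0)) | (d.(c.0 + 0 | 0) | b.(0 + 0)) has moves --b--▸ m1, --d--▸ m2, --d--▸ m3
  m1 = d.(a.(0 + 0) + 0 | 0 | (0 + 0)) | (d.(c.0 + 0 | 0) | (0 + 0)) has moves --d--▸ m4, --d--▸ m5
  m2 = (a.(0 + 0) + 0 | 0 | (0 + 0)) | (d.(c.0 + 0 | 0) | b.(0 + 0)) has moves --a--▸ m6, --b--▸ m4, --d--▸ m7
  m3 = d.(a.(0 + 0) + 0 | 0 | (0 + 0)) | ((c.0 + 0 | 0) | b.(0 + 0)) has moves --b--▸ m5, --c--▸ m8, --d--▸ m7
  m4 = (a.(0 + 0) + 0 | 0 | (0 + 0)) | (d.(c.0 + 0 | 0) | (0 + 0)) has moves --a--▸ m9, --d--▸ m10
  m5 = d.(a.(0 + 0) + 0 | 0 | (0 + 0)) | ((c.0 + 0 | 0) | (0 + 0)) has moves --c--▸ m11, --d--▸ m10
  m6 = (0 + 0) | (d.(c.0 + 0 | 0) | b.(0 + 0)) has moves --b--▸ m9, --d--▸ m12
  m7 = (a.(0 + 0) + 0 | 0 | (0 + 0)) | ((c.0 + 0 | 0) | b.(0 + 0)) has moves --a--▸ m12, --b--▸ m10, --c--▸ m13
  m8 = d.(a.(0 + 0) + 0 | 0 | (0 + 0)) | (0 | b.(0 + 0)) has moves --b--▸ m11, --d--▸ m13
  m9 = (0 + 0) | (d.(c.0 + 0 | 0) | (0 + 0)) has moves --d--▸ m14
  m10 = (a.(0 + 0) + 0 | 0 | (0 + 0)) | ((c.0 + 0 | 0) | (0 + 0)) has moves --a--▸ m14, --c--▸ m15
  m11 = d.(a.(0 + 0) + 0 | 0 | (0 + 0)) | (0 | (0 + 0)) has moves --d--▸ m15
  m12 = (0 + 0) | ((c.0 + 0 | 0) | b.(0 + 0)) has moves --b--▸ m14, --c--▸ m16
  m13 = (a.(0 + 0) + 0 | 0 | (0 + 0)) | (0 | b.(0 + 0)) has moves --a--▸ m16, --b--▸ m15
  m14 = (0 + 0) | ((c.0 + 0 | 0) | (0 + 0)) has moves --c--▸ m17
  m15 = (a.(0 + 0) + 0 | 0 | (0 + 0)) | (0 | (0 + 0)) has moves --a--▸ m17
  m16 = (0 + 0) | (0 | b.(0 + 0)) has moves --b--▸ m17
  m17 = (0 + 0) | (0 | (0 + 0)) has moves deadlocked
LTS(Q): 27 reachable states
  n0 = d.(a.(0 + 0) + 0 | 0 | (0 + 0)) | (d.(c.0 + 0 | 0) | b.a.(0 + 0)) has moves --b--▸ n1, --d--▸ n2, --d--▸ n3
  n1 = d.(a.(0 + 0) + 0 | 0 | (0 + 0)) | (d.(c.0 + 0 | 0) | a.(0 + 0)) has moves --a--▸ n4, --d--▸ n5, --d--▸ n6
  n2 = (a.(0 + 0) + 0 | 0 | (0 + 0)) | (d.(c.0 + 0 | 0) | b.a.(0 + 0)) has moves --a--▸ n7, --b--▸ n5, --d--▸ n8
  n3 = d.(a.(0 + 0) + 0 | 0 | (0 + 0)) | ((c.0 + 0 | 0) | b.a.(0 + 0)) has moves --b--▸ n6, --c--▸ n9, --d--▸ n8
  n4 = d.(a.(0 + 0) + 0 | 0 | (0 + 0)) | (d.(c.0 + 0 | 0) | (0 + 0)) has moves --d--▸ n10, --d--▸ n11
  n5 = (a.(0 + 0) + 0 | 0 | (0 + 0)) | (d.(c.0 + 0 | 0) | a.(0 + 0)) has moves --a--▸ n10, --a--▸ n12, --d--▸ n13
  n6 = d.(a.(0 + 0) + 0 | 0 | (0 + 0)) | ((c.0 + 0 | 0) | a.(0 + 0)) has moves --a--▸ n11, --c--▸ n14, --d--▸ n13
  n7 = (0 + 0) | (d.(c.0 + 0 | 0) | b.a.(0 + 0)) has moves --b--▸ n12, --d--▸ n15
  n8 = (a.(0 + 0) + 0 | 0 | (0 + 0)) | ((c.0 + 0 | 0) | b.a.(0 + 0)) has moves --a--▸ n15, --b--▸ n13, --c--▸ n16
  n9 = d.(a.(0 + 0) + 0 | 0 | (0 + 0)) | (0 | b.a.(0 + 0)) has moves --b--▸ n14, --d--▸ n16
  n10 = (a.(0 + 0) + 0 | 0 | (0 + 0)) | (d.(c.0 + 0 | 0) | (0 + 0)) has moves --a--▸ n17, --d--▸ n18
  n11 = d.(a.(0 + 0) + 0 | 0 | (0 + 0)) | ((c.0 + 0 | 0) | (0 + 0)) has moves --c--▸ n19, --d--▸ n18
  n12 = (0 + 0) | (d.(c.0 + 0 | 0) | a.(0 + 0)) has moves --a--▸ n17, --d--▸ n20
  n13 = (a.(0 + 0) + 0 | 0 | (0 + 0)) | ((c.0 + 0 | 0) | a.(0 + 0)) has moves --a--▸ n18, --a--▸ n20, --c--▸ n21
  n14 = d.(a.(0 + 0) + 0 | 0 | (0 + 0)) | (0 | a.(0 + 0)) has moves --a--▸ n19, --d--▸ n21
  n15 = (0 + 0) | ((c.0 + 0 | 0) | b.a.(0 + 0)) has moves --b--▸ n20, --c--▸ n22
  n16 = (a.(0 + 0) + 0 | 0 | (0 + 0)) | (0 | b.a.(0 + 0)) has moves --a--▸ n22, --b--▸ n21
  n17 = (0 + 0) | (d.(c.0 + 0 | 0) | (0 + 0)) has moves --d--▸ n23
  n18 = (a.(0 + 0) + 0 | 0 | (0 + 0)) | ((c.0 + 0 | 0) | (0 + 0)) has moves --a--▸ n23, --c--▸ n24
  n19 = d.(a.(0 + 0) + 0 | 0 | (0 + 0)) | (0 | (0 + 0)) has moves --d--▸ n24
  n20 = (0 + 0) | ((c.0 + 0 | 0) | a.(0 + 0)) has moves --a--▸ n23, --c--▸ n25
  n21 = (a.(0 + 0) + 0 | 0 | (0 + 0)) | (0 | a.(0 + 0)) has moves --a--▸ n24, --a--▸ n25
  n22 = (0 + 0) | (0 | b.a.(0 + 0)) has moves --b--▸ n25
  n23 = (0 + 0) | ((c.0 + 0 | 0) | (0 + 0)) has moves --c--▸ n26
  n24 = (a.(0 + 0) + 0 | 0 | (0 + 0)) | (0 | (0 + 0)) has moves --a--▸ n26
  n25 = (0 + 0) | (0 | a.(0 + 0)) has moves --a--▸ n26
  n26 = (0 + 0) | (0 | (0 + 0)) has moves deadlocked
Trace ⟨ba⟩ through Q, begin at {n0}:
  [1] b ⇒ {n1}
  [2] a ⇒ {n4}
  Q completes σ.
Trace ⟨ba⟩ through P, begin at {m0}:
  [1] b ⇒ {m1}
  [2] a ⇒ ∅  — P cannot continue

trace-distinct — witness ⟨ba⟩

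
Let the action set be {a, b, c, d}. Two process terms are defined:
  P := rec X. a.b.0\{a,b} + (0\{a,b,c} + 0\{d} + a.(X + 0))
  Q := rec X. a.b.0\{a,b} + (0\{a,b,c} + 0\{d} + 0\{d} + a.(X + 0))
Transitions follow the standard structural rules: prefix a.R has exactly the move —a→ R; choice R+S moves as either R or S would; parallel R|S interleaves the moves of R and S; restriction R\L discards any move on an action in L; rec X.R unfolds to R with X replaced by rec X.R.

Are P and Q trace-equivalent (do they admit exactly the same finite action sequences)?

P's transition system — 4 states:
  u0 = rec X. a.b.0\{a,b} + (0\{a,b,c} + 0\{d} + a.(X + 0)) has moves =a=> u1, =a=> u2
  u1 = (rec X. a.b.0\{a,b} + (0\{a,b,c} + 0\{d} + a.(X + 0))) + 0 has moves =a=> u1, =a=> u2
  u2 = b.0\{a,b} has moves =b=> u3
  u3 = 0\{a,b} has moves deadlocked
Q's transition system — 4 states:
  v0 = rec X. a.b.0\{a,b} + (0\{a,b,c} + 0\{d} + 0\{d} + a.(X + 0)) has moves =a=> v1, =a=> v2
  v1 = (rec X. a.b.0\{a,b} + (0\{a,b,c} + 0\{d} + 0\{d} + a.(X + 0))) + 0 has moves =a=> v1, =a=> v2
  v2 = b.0\{a,b} has moves =b=> v3
  v3 = 0\{a,b} has moves deadlocked
Bisimilarity quotient blocks:
  B0 = {u0, u1, v0, v1}
  B1 = {u2, v2}
  B2 = {u3, v3}
u0 ∈ B0, v0 ∈ B0 → same block
Bisimilar ⇒ trace-equivalent.

YES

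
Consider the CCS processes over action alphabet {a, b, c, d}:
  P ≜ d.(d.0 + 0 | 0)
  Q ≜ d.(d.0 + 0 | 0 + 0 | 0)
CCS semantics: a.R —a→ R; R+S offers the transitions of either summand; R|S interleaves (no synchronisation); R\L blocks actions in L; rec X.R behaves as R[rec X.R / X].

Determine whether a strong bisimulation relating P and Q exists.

YES

LTS(P): 3 reachable states
  p0 = d.(d.0 + 0 | 0) has moves --d--▸ p1
  p1 = d.0 + 0 | 0 has moves --d--▸ p2
  p2 = 0 has moves (no moves)
LTS(Q): 3 reachable states
  q0 = d.(d.0 + 0 | 0 + 0 | 0) has moves --d--▸ q1
  q1 = d.0 + 0 | 0 + 0 | 0 has moves --d--▸ q2
  q2 = 0 has moves (no moves)
Partition-refinement fixed point:
  B0 = {p0, q0}
  B1 = {p1, q1}
  B2 = {p2, q2}
p0 ∈ B0, q0 ∈ B0 → same block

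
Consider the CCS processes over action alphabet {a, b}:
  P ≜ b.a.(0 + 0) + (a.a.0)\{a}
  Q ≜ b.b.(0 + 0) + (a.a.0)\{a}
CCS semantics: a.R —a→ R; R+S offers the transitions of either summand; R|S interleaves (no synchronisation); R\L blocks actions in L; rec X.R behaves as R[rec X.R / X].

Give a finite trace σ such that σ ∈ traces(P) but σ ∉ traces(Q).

ba

P's transition system — 3 states:
  u0 = b.a.(0 + 0) + (a.a.0)\{a} → ··b··> u1
  u1 = a.(0 + 0) → ··a··> u2
  u2 = 0 + 0 → (no moves)
Q's transition system — 3 states:
  v0 = b.b.(0 + 0) + (a.a.0)\{a} → ··b··> v1
  v1 = b.(0 + 0) → ··b··> v2
  v2 = 0 + 0 → (no moves)
Run σ = ⟨ba⟩ on P: start {u0}
  step 1 (b): {u1}
  step 2 (a): {u2}
  P completes σ.
Run σ = ⟨ba⟩ on Q: start {v0}
  step 1 (b): {v1}
  step 2 (a): no successor for Q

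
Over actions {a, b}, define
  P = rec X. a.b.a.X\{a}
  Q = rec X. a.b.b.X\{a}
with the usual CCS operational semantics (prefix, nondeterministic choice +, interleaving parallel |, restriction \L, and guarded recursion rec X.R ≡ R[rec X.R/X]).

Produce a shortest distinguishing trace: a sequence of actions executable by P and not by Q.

LTS(P): 4 reachable states
  u0 = rec X. a.b.a.X\{a} → --a--▸ u1
  u1 = b.a.(rec X. a.b.a.X\{a})\{a} → --b--▸ u2
  u2 = a.(rec X. a.b.a.X\{a})\{a} → --a--▸ u3
  u3 = (rec X. a.b.a.X\{a})\{a} → stopped
LTS(Q): 4 reachable states
  v0 = rec X. a.b.b.X\{a} → --a--▸ v1
  v1 = b.b.(rec X. a.b.b.X\{a})\{a} → --b--▸ v2
  v2 = b.(rec X. a.b.b.X\{a})\{a} → --b--▸ v3
  v3 = (rec X. a.b.b.X\{a})\{a} → stopped
Executing aba from P (initial set {u0}):
  [1] a ⇒ {u1}
  [2] b ⇒ {u2}
  [3] a ⇒ {u3}
  ✓ P
Executing aba from Q (initial set {v0}):
  [1] a ⇒ {v1}
  [2] b ⇒ {v2}
  [3] a ⇒ ∅ (Q stuck)

aba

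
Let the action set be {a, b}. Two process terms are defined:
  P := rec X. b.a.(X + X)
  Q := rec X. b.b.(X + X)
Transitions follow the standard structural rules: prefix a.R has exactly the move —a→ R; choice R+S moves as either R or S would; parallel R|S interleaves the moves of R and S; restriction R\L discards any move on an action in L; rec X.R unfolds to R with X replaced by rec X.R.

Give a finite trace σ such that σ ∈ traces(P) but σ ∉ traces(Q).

ba

P's transition system — 3 states:
  u0 = rec X. b.a.(X + X) ⊢ --b--▸ u1
  u1 = a.((rec X. b.a.(X + X)) + (rec X. b.a.(X + X))) ⊢ --a--▸ u2
  u2 = (rec X. b.a.(X + X)) + (rec X. b.a.(X + X)) ⊢ --b--▸ u1
Q's transition system — 3 states:
  v0 = rec X. b.b.(X + X) ⊢ --b--▸ v1
  v1 = b.((rec X. b.b.(X + X)) + (rec X. b.b.(X + X))) ⊢ --b--▸ v2
  v2 = (rec X. b.b.(X + X)) + (rec X. b.b.(X + X)) ⊢ --b--▸ v1
Trace ⟨ba⟩ through P, begin at {u0}:
  after b @ step 1: {u1}
  after a @ step 2: {u2}
  ✓ P
Trace ⟨ba⟩ through Q, begin at {v0}:
  after b @ step 1: {v1}
  after a @ step 2: ∅ (Q stuck)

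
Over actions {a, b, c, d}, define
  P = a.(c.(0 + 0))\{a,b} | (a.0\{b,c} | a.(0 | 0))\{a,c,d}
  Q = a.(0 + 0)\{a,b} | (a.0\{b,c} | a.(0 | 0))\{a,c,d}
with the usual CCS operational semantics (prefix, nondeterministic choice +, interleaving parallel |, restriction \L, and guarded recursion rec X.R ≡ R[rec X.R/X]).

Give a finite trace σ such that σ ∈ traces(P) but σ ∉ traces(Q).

ac

LTS(P): 3 reachable states
  m0 = a.(c.(0 + 0))\{a,b} | (a.0\{b,c} | a.(0 | 0))\{a,c,d} has moves ··a··> m1
  m1 = (c.(0 + 0))\{a,b} | (a.0\{b,c} | a.(0 | 0))\{a,c,d} has moves ··c··> m2
  m2 = (0 + 0)\{a,b} | (a.0\{b,c} | a.(0 | 0))\{a,c,d} has moves stopped
LTS(Q): 2 reachable states
  n0 = a.(0 + 0)\{a,b} | (a.0\{b,c} | a.(0 | 0))\{a,c,d} has moves ··a··> n1
  n1 = (0 + 0)\{a,b} | (a.0\{b,c} | a.(0 | 0))\{a,c,d} has moves stopped
Trace ⟨ac⟩ through P, begin at {m0}:
  after a @ step 1: {m1}
  after c @ step 2: {m2}
  — P admits the full trace.
Trace ⟨ac⟩ through Q, begin at {n0}:
  after a @ step 1: {n1}
  after c @ step 2: ∅ (Q stuck)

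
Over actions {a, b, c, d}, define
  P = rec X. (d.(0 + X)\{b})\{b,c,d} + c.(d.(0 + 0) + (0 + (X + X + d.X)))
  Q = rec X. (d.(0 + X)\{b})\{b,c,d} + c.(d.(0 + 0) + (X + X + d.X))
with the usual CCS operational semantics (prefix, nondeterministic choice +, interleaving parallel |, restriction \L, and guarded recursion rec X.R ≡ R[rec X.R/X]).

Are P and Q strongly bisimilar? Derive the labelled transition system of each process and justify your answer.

bisimilar

P's transition system — 3 states:
  u0 = rec X. (d.(0 + X)\{b})\{b,c,d} + c.(d.(0 + 0) + (0 + (X + X + d.X))) ⊢ =c=> u1
  u1 = d.(0 + 0) + (0 + ((rec X. (d.(0 + X)\{b})\{b,c,d} + c.(d.(0 + 0) + (0 + (X + X + d.X)))) + (rec X. (d.(0 + X)\{b})\{b,c,d} + c.(d.(0 + 0) + (0 + (X + X + d.X)))) + d.(rec X. (d.(0 + X)\{b})\{b,c,d} + c.(d.(0 + 0) + (0 + (X + X + d.X)))))) ⊢ =c=> u1, =d=> u0, =d=> u2
  u2 = 0 + 0 ⊢ (no moves)
Q's transition system — 3 states:
  v0 = rec X. (d.(0 + X)\{b})\{b,c,d} + c.(d.(0 + 0) + (X + X + d.X)) ⊢ =c=> v1
  v1 = d.(0 + 0) + ((rec X. (d.(0 + X)\{b})\{b,c,d} + c.(d.(0 + 0) + (X + X + d.X))) + (rec X. (d.(0 + X)\{b})\{b,c,d} + c.(d.(0 + 0) + (X + X + d.X))) + d.(rec X. (d.(0 + X)\{b})\{b,c,d} + c.(d.(0 + 0) + (X + X + d.X)))) ⊢ =c=> v1, =d=> v0, =d=> v2
  v2 = 0 + 0 ⊢ (no moves)
Bisimilarity quotient blocks:
  B0 = {u0, v0}
  B1 = {u1, v1}
  B2 = {u2, v2}
u0 ∈ B0, v0 ∈ B0 → same block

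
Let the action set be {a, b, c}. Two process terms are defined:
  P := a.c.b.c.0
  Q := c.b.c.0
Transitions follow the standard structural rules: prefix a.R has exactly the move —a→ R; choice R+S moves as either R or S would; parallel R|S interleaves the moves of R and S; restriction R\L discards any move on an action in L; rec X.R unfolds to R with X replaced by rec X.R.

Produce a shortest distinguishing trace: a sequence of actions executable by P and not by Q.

a

Reachable graph of P (5 states):
  u0 = a.c.b.c.0 has moves =a=> u1
  u1 = c.b.c.0 has moves =c=> u2
  u2 = b.c.0 has moves =b=> u3
  u3 = c.0 has moves =c=> u4
  u4 = 0 has moves stopped
Reachable graph of Q (4 states):
  v0 = c.b.c.0 has moves =c=> v1
  v1 = b.c.0 has moves =b=> v2
  v2 = c.0 has moves =c=> v3
  v3 = 0 has moves stopped
Executing a from P (initial set {u0}):
  [1] a ⇒ {u1}
  P completes σ.
Executing a from Q (initial set {v0}):
  [1] a ⇒ ∅  — Q cannot continue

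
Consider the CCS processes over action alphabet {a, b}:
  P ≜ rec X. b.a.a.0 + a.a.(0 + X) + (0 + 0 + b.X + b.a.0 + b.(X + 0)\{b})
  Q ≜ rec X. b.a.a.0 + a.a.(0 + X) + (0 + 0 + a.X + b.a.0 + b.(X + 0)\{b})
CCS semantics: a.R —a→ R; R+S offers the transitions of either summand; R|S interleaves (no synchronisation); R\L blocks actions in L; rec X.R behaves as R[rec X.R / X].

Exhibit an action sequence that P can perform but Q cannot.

Reachable graph of P (9 states):
  s0 = rec X. b.a.a.0 + a.a.(0 + X) + (0 + 0 + b.X + b.a.0 + b.(X + 0)\{b}) → ··a··> s1, ··b··> s0, ··b··> s2, ··b··> s3, ··b··> s4
  s1 = a.(0 + (rec X. b.a.a.0 + a.a.(0 + X) + (0 + 0 + b.X + b.a.0 + b.(X + 0)\{b}))) → ··a··> s5
  s2 = ((rec X. b.a.a.0 + a.a.(0 + X) + (0 + 0 + b.X + b.a.0 + b.(X + 0)\{b})) + 0)\{b} → ··a··> s6
  s3 = a.0 → ··a··> s7
  s4 = a.a.0 → ··a··> s3
  s5 = 0 + (rec X. b.a.a.0 + a.a.(0 + X) + (0 + 0 + b.X + b.a.0 + b.(X + 0)\{b})) → ··a··> s1, ··b··> s0, ··b··> s2, ··b··> s3, ··b··> s4
  s6 = (a.(0 + (rec X. b.a.a.0 + a.a.(0 + X) + (0 + 0 + b.X + b.a.0 + b.(X + 0)\{b}))))\{b} → ··a··> s8
  s7 = 0 → ·
  s8 = (0 + (rec X. b.a.a.0 + a.a.(0 + X) + (0 + 0 + b.X + b.a.0 + b.(X + 0)\{b})))\{b} → ··a··> s6
Reachable graph of Q (10 states):
  t0 = rec X. b.a.a.0 + a.a.(0 + X) + (0 + 0 + a.X + b.a.0 + b.(X + 0)\{b}) → ··a··> t0, ··a··> t1, ··b··> t2, ··b··> t3, ··b··> t4
  t1 = a.(0 + (rec X. b.a.a.0 + a.a.(0 + X) + (0 + 0 + a.X + b.a.0 + b.(X + 0)\{b}))) → ··a··> t5
  t2 = ((rec X. b.a.a.0 + a.a.(0 + X) + (0 + 0 + a.X + b.a.0 + b.(X + 0)\{b})) + 0)\{b} → ··a··> t6, ··a··> t7
  t3 = a.0 → ··a··> t8
  t4 = a.a.0 → ··a··> t3
  t5 = 0 + (rec X. b.a.a.0 + a.a.(0 + X) + (0 + 0 + a.X + b.a.0 + b.(X + 0)\{b})) → ··a··> t0, ··a··> t1, ··b··> t2, ··b··> t3, ··b··> t4
  t6 = (a.(0 + (rec X. b.a.a.0 + a.a.(0 + X) + (0 + 0 + a.X + b.a.0 + b.(X + 0)\{b}))))\{b} → ··a··> t9
  t7 = (rec X. b.a.a.0 + a.a.(0 + X) + (0 + 0 + a.X + b.a.0 + b.(X + 0)\{b}))\{b} → ··a··> t6, ··a··> t7
  t8 = 0 → ·
  t9 = (0 + (rec X. b.a.a.0 + a.a.(0 + X) + (0 + 0 + a.X + b.a.0 + b.(X + 0)\{b})))\{b} → ··a··> t6, ··a··> t7
Executing bb from P (initial set {s0}):
  [1] b ⇒ {s0, s2, s3, s4}
  [2] b ⇒ {s0, s2, s3, s4}
  ✓ P
Executing bb from Q (initial set {t0}):
  [1] b ⇒ {t2, t3, t4}
  [2] b ⇒ no successor for Q

bb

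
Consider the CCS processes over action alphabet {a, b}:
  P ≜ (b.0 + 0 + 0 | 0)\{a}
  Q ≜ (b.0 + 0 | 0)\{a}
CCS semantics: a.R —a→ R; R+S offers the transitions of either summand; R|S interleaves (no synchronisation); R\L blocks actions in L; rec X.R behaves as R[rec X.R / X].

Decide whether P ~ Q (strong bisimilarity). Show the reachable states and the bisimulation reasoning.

P's transition system — 2 states:
  m0 = (b.0 + 0 + 0 | 0)\{a} :: ··b··> m1
  m1 = 0\{a} :: stopped
Q's transition system — 2 states:
  n0 = (b.0 + 0 | 0)\{a} :: ··b··> n1
  n1 = 0\{a} :: stopped
Coarsest stable partition (strong bisimilarity classes):
  B0 = {m0, n0}
  B1 = {m1, n1}
m0 ∈ B0, n0 ∈ B0 → same block

bisimilar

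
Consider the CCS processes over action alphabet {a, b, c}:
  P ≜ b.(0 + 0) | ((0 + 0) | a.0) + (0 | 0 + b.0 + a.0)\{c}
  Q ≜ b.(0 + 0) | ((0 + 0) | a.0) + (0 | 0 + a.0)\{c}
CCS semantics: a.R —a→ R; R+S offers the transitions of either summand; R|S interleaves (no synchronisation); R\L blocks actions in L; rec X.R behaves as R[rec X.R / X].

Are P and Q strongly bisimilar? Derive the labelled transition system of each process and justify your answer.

P ≁ Q

LTS(P): 5 reachable states
  m0 = b.(0 + 0) | ((0 + 0) | a.0) + (0 | 0 + b.0 + a.0)\{c} | —a→ m1, —a→ m2, —b→ m1, —b→ m3
  m1 = 0\{c} | ∅
  m2 = b.(0 + 0) | ((0 + 0) | 0) | —b→ m4
  m3 = (0 + 0) | ((0 + 0) | a.0) | —a→ m4
  m4 = (0 + 0) | ((0 + 0) | 0) | ∅
LTS(Q): 5 reachable states
  n0 = b.(0 + 0) | ((0 + 0) | a.0) + (0 | 0 + a.0)\{c} | —a→ n1, —a→ n2, —b→ n3
  n1 = 0\{c} | ∅
  n2 = b.(0 + 0) | ((0 + 0) | 0) | —b→ n4
  n3 = (0 + 0) | ((0 + 0) | a.0) | —a→ n4
  n4 = (0 + 0) | ((0 + 0) | 0) | ∅
Partition-refinement fixed point:
  B0 = {m0}
  B1 = {m1, m4, n1, n4}
  B2 = {m2, n2}
  B3 = {m3, n3}
  B4 = {n0}
m0 ∈ B0, n0 ∈ B4 → different blocks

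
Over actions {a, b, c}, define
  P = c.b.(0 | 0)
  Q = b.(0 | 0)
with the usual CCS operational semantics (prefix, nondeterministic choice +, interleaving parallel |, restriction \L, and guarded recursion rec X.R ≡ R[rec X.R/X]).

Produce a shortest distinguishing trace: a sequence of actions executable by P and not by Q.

c

Reachable graph of P (3 states):
  m0 = c.b.(0 | 0) → ··c··> m1
  m1 = b.(0 | 0) → ··b··> m2
  m2 = 0 | 0 → deadlocked
Reachable graph of Q (2 states):
  n0 = b.(0 | 0) → ··b··> n1
  n1 = 0 | 0 → deadlocked
Trace ⟨c⟩ through P, begin at {m0}:
  [1] c ⇒ {m1}
  ✓ P
Trace ⟨c⟩ through Q, begin at {n0}:
  [1] c ⇒ ∅ (Q stuck)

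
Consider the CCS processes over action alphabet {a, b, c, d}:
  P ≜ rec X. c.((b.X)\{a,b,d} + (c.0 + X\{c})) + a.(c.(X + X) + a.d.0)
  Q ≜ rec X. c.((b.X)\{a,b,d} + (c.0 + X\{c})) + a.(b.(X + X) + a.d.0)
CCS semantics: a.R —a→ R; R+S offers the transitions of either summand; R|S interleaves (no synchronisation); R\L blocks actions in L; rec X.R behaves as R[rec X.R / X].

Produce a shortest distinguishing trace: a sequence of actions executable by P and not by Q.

ac

P's transition system — 9 states:
  u0 = rec X. c.((b.X)\{a,b,d} + (c.0 + X\{c})) + a.(c.(X + X) + a.d.0) | ··a··> u1, ··c··> u2
  u1 = c.((rec X. c.((b.X)\{a,b,d} + (c.0 + X\{c})) + a.(c.(X + X) + a.d.0)) + (rec X. c.((b.X)\{a,b,d} + (c.0 + X\{c})) + a.(c.(X + X) + a.d.0))) + a.d.0 | ··a··> u3, ··c··> u4
  u2 = (b.(rec X. c.((b.X)\{a,b,d} + (c.0 + X\{c})) + a.(c.(X + X) + a.d.0)))\{a,b,d} + (c.0 + (rec X. c.((b.X)\{a,b,d} + (c.0 + X\{c})) + a.(c.(X + X) + a.d.0))\{c}) | ··a··> u5, ··c··> u6
  u3 = d.0 | ··d··> u6
  u4 = (rec X. c.((b.X)\{a,b,d} + (c.0 + X\{c})) + a.(c.(X + X) + a.d.0)) + (rec X. c.((b.X)\{a,b,d} + (c.0 + X\{c})) + a.(c.(X + X) + a.d.0)) | ··a··> u1, ··c··> u2
  u5 = (c.((rec X. c.((b.X)\{a,b,d} + (c.0 + X\{c})) + a.(c.(X + X) + a.d.0)) + (rec X. c.((b.X)\{a,b,d} + (c.0 + X\{c})) + a.(c.(X + X) + a.d.0))) + a.d.0)\{c} | ··a··> u7
  u6 = 0 | (no moves)
  u7 = (d.0)\{c} | ··d··> u8
  u8 = 0\{c} | (no moves)
Q's transition system — 10 states:
  v0 = rec X. c.((b.X)\{a,b,d} + (c.0 + X\{c})) + a.(b.(X + X) + a.d.0) | ··a··> v1, ··c··> v2
  v1 = b.((rec X. c.((b.X)\{a,b,d} + (c.0 + X\{c})) + a.(b.(X + X) + a.d.0)) + (rec X. c.((b.X)\{a,b,d} + (c.0 + X\{c})) + a.(b.(X + X) + a.d.0))) + a.d.0 | ··a··> v3, ··b··> v4
  v2 = (b.(rec X. c.((b.X)\{a,b,d} + (c.0 + X\{c})) + a.(b.(X + X) + a.d.0)))\{a,b,d} + (c.0 + (rec X. c.((b.X)\{a,b,d} + (c.0 + X\{c})) + a.(b.(X + X) + a.d.0))\{c}) | ··a··> v5, ··c··> v6
  v3 = d.0 | ··d··> v6
  v4 = (rec X. c.((b.X)\{a,b,d} + (c.0 + X\{c})) + a.(b.(X + X) + a.d.0)) + (rec X. c.((b.X)\{a,b,d} + (c.0 + X\{c})) + a.(b.(X + X) + a.d.0)) | ··a··> v1, ··c··> v2
  v5 = (b.((rec X. c.((b.X)\{a,b,d} + (c.0 + X\{c})) + a.(b.(X + X) + a.d.0)) + (rec X. c.((b.X)\{a,b,d} + (c.0 + X\{c})) + a.(b.(X + X) + a.d.0))) + a.d.0)\{c} | ··a··> v7, ··b··> v8
  v6 = 0 | (no moves)
  v7 = (d.0)\{c} | ··d··> v9
  v8 = ((rec X. c.((b.X)\{a,b,d} + (c.0 + X\{c})) + a.(b.(X + X) + a.d.0)) + (rec X. c.((b.X)\{a,b,d} + (c.0 + X\{c})) + a.(b.(X + X) + a.d.0)))\{c} | ··a··> v5
  v9 = 0\{c} | (no moves)
Executing ac from P (initial set {u0}):
  after a @ step 1: {u1}
  after c @ step 2: {u4}
  — P admits the full trace.
Executing ac from Q (initial set {v0}):
  after a @ step 1: {v1}
  after c @ step 2: no successor for Q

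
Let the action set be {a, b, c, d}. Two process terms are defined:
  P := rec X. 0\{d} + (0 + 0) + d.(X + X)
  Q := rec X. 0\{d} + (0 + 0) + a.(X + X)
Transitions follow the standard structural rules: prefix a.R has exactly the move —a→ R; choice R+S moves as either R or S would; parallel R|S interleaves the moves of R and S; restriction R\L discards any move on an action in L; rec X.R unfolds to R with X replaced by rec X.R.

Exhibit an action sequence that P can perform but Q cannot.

P's transition system — 2 states:
  u0 = rec X. 0\{d} + (0 + 0) + d.(X + X) → ··d··> u1
  u1 = (rec X. 0\{d} + (0 + 0) + d.(X + X)) + (rec X. 0\{d} + (0 + 0) + d.(X + X)) → ··d··> u1
Q's transition system — 2 states:
  v0 = rec X. 0\{d} + (0 + 0) + a.(X + X) → ··a··> v1
  v1 = (rec X. 0\{d} + (0 + 0) + a.(X + X)) + (rec X. 0\{d} + (0 + 0) + a.(X + X)) → ··a··> v1
Trace ⟨d⟩ through P, begin at {u0}:
  [1] d ⇒ {u1}
  P completes σ.
Trace ⟨d⟩ through Q, begin at {v0}:
  [1] d ⇒ ∅  — Q cannot continue

d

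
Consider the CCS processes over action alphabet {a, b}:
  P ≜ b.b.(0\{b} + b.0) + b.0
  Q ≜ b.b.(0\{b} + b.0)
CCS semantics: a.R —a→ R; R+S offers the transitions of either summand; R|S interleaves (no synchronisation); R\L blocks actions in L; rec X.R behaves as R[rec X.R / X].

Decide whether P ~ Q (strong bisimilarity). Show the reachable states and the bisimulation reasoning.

P's transition system — 4 states:
  m0 = b.b.(0\{b} + b.0) + b.0 | --b--▸ m1, --b--▸ m2
  m1 = 0 | (no moves)
  m2 = b.(0\{b} + b.0) | --b--▸ m3
  m3 = 0\{b} + b.0 | --b--▸ m1
Q's transition system — 4 states:
  n0 = b.b.(0\{b} + b.0) | --b--▸ n1
  n1 = b.(0\{b} + b.0) | --b--▸ n2
  n2 = 0\{b} + b.0 | --b--▸ n3
  n3 = 0 | (no moves)
Coarsest stable partition (strong bisimilarity classes):
  B0 = {m0}
  B1 = {m1, n3}
  B2 = {m2, n1}
  B3 = {m3, n2}
  B4 = {n0}
m0 ∈ B0, n0 ∈ B4 → different blocks

NO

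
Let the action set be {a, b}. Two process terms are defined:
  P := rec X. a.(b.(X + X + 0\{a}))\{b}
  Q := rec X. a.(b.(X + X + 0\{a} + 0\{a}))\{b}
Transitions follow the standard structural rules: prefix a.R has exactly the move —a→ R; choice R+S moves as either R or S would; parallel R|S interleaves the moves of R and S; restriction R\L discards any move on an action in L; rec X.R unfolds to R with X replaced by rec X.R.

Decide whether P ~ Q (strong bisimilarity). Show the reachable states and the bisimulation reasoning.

P ~ Q

P's transition system — 2 states:
  s0 = rec X. a.(b.(X + X + 0\{a}))\{b} has moves =a=> s1
  s1 = (b.((rec X. a.(b.(X + X + 0\{a}))\{b}) + (rec X. a.(b.(X + X + 0\{a}))\{b}) + 0\{a}))\{b} has moves stopped
Q's transition system — 2 states:
  t0 = rec X. a.(b.(X + X + 0\{a} + 0\{a}))\{b} has moves =a=> t1
  t1 = (b.((rec X. a.(b.(X + X + 0\{a} + 0\{a}))\{b}) + (rec X. a.(b.(X + X + 0\{a} + 0\{a}))\{b}) + 0\{a} + 0\{a}))\{b} has moves stopped
Coarsest stable partition (strong bisimilarity classes):
  B0 = {s0, t0}
  B1 = {s1, t1}
s0 ∈ B0, t0 ∈ B0 → same block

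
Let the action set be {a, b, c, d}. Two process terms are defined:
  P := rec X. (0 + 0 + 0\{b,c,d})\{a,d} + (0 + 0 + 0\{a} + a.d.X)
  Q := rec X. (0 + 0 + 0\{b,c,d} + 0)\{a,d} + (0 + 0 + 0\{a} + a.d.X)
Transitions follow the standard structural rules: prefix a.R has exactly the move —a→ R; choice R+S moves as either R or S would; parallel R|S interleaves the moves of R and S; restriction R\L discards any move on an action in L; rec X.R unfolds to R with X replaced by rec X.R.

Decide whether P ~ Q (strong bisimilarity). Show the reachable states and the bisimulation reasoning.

bisimilar

P's transition system — 2 states:
  p0 = rec X. (0 + 0 + 0\{b,c,d})\{a,d} + (0 + 0 + 0\{a} + a.d.X) has moves --a--▸ p1
  p1 = d.(rec X. (0 + 0 + 0\{b,c,d})\{a,d} + (0 + 0 + 0\{a} + a.d.X)) has moves --d--▸ p0
Q's transition system — 2 states:
  q0 = rec X. (0 + 0 + 0\{b,c,d} + 0)\{a,d} + (0 + 0 + 0\{a} + a.d.X) has moves --a--▸ q1
  q1 = d.(rec X. (0 + 0 + 0\{b,c,d} + 0)\{a,d} + (0 + 0 + 0\{a} + a.d.X)) has moves --d--▸ q0
Coarsest stable partition (strong bisimilarity classes):
  B0 = {p0, q0}
  B1 = {p1, q1}
p0 ∈ B0, q0 ∈ B0 → same block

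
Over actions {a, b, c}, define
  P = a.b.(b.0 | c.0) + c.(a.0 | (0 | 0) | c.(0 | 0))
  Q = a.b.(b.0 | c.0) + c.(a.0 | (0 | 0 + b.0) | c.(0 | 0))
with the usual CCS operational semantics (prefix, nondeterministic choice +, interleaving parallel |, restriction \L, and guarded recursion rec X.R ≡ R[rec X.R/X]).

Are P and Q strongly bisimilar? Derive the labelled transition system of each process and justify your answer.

P ≁ Q

LTS(P): 10 reachable states
  m0 = a.b.(b.0 | c.0) + c.(a.0 | (0 | 0) | c.(0 | 0)) ⊢ -a-> m1, -c-> m2
  m1 = b.(b.0 | c.0) ⊢ -b-> m3
  m2 = a.0 | (0 | 0) | c.(0 | 0) ⊢ -a-> m4, -c-> m5
  m3 = b.0 | c.0 ⊢ -b-> m6, -c-> m7
  m4 = 0 | (0 | 0) | c.(0 | 0) ⊢ -c-> m8
  m5 = a.0 | (0 | 0) | (0 | 0) ⊢ -a-> m8
  m6 = 0 | c.0 ⊢ -c-> m9
  m7 = b.0 | 0 ⊢ -b-> m9
  m8 = 0 | (0 | 0) | (0 | 0) ⊢ stopped
  m9 = 0 | 0 ⊢ stopped
LTS(Q): 14 reachable states
  n0 = a.b.(b.0 | c.0) + c.(a.0 | (0 | 0 + b.0) | c.(0 | 0)) ⊢ -a-> n1, -c-> n2
  n1 = b.(b.0 | c.0) ⊢ -b-> n3
  n2 = a.0 | (0 | 0 + b.0) | c.(0 | 0) ⊢ -a-> n4, -b-> n5, -c-> n6
  n3 = b.0 | c.0 ⊢ -b-> n7, -c-> n8
  n4 = 0 | (0 | 0 + b.0) | c.(0 | 0) ⊢ -b-> n9, -c-> n10
  n5 = a.0 | 0 | c.(0 | 0) ⊢ -a-> n9, -c-> n11
  n6 = a.0 | (0 | 0 + b.0) | (0 | 0) ⊢ -a-> n10, -b-> n11
  n7 = 0 | c.0 ⊢ -c-> n12
  n8 = b.0 | 0 ⊢ -b-> n12
  n9 = 0 | 0 | c.(0 | 0) ⊢ -c-> n13
  n10 = 0 | (0 | 0 + b.0) | (0 | 0) ⊢ -b-> n13
  n11 = a.0 | 0 | (0 | 0) ⊢ -a-> n13
  n12 = 0 | 0 ⊢ stopped
  n13 = 0 | 0 | (0 | 0) ⊢ stopped
Partition-refinement fixed point:
  B0 = {m0}
  B1 = {m1, n1}
  B2 = {m3, n3, n4}
  B3 = {m4, m6, n7, n9}
  B4 = {m8, m9, n12, n13}
  B5 = {m7, n10, n8}
  B6 = {m2, n5}
  B7 = {m5, n11}
  B8 = {n0}
  B9 = {n2}
  B10 = {n6}
m0 ∈ B0, n0 ∈ B8 → different blocks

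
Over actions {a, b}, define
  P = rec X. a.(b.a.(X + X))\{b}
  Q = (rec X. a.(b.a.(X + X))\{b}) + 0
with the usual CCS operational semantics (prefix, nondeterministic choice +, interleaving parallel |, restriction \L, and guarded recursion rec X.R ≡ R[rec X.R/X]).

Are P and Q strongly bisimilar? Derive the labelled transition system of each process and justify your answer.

P ~ Q

P's transition system — 2 states:
  p0 = rec X. a.(b.a.(X + X))\{b} has moves =a=> p1
  p1 = (b.a.((rec X. a.(b.a.(X + X))\{b}) + (rec X. a.(b.a.(X + X))\{b})))\{b} has moves (no moves)
Q's transition system — 2 states:
  q0 = (rec X. a.(b.a.(X + X))\{b}) + 0 has moves =a=> q1
  q1 = (b.a.((rec X. a.(b.a.(X + X))\{b}) + (rec X. a.(b.a.(X + X))\{b})))\{b} has moves (no moves)
Bisimilarity quotient blocks:
  B0 = {p0, q0}
  B1 = {p1, q1}
p0 ∈ B0, q0 ∈ B0 → same block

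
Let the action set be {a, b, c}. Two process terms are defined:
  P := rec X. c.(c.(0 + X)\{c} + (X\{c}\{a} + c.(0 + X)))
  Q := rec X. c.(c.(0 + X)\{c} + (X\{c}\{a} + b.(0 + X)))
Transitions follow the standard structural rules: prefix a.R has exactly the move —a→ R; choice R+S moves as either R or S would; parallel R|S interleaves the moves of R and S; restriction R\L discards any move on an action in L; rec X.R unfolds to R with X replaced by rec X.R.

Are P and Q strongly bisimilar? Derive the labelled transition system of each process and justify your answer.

P's transition system — 4 states:
  s0 = rec X. c.(c.(0 + X)\{c} + (X\{c}\{a} + c.(0 + X))) ⊢ ··c··> s1
  s1 = c.(0 + (rec X. c.(c.(0 + X)\{c} + (X\{c}\{a} + c.(0 + X)))))\{c} + ((rec X. c.(c.(0 + X)\{c} + (X\{c}\{a} + c.(0 + X))))\{c}\{a} + c.(0 + (rec X. c.(c.(0 + X)\{c} + (X\{c}\{a} + c.(0 + X)))))) ⊢ ··c··> s2, ··c··> s3
  s2 = (0 + (rec X. c.(c.(0 + X)\{c} + (X\{c}\{a} + c.(0 + X)))))\{c} ⊢ ·
  s3 = 0 + (rec X. c.(c.(0 + X)\{c} + (X\{c}\{a} + c.(0 + X)))) ⊢ ··c··> s1
Q's transition system — 4 states:
  t0 = rec X. c.(c.(0 + X)\{c} + (X\{c}\{a} + b.(0 + X))) ⊢ ··c··> t1
  t1 = c.(0 + (rec X. c.(c.(0 + X)\{c} + (X\{c}\{a} + b.(0 + X)))))\{c} + ((rec X. c.(c.(0 + X)\{c} + (X\{c}\{a} + b.(0 + X))))\{c}\{a} + b.(0 + (rec X. c.(c.(0 + X)\{c} + (X\{c}\{a} + b.(0 + X)))))) ⊢ ··b··> t2, ··c··> t3
  t2 = 0 + (rec X. c.(c.(0 + X)\{c} + (X\{c}\{a} + b.(0 + X)))) ⊢ ··c··> t1
  t3 = (0 + (rec X. c.(c.(0 + X)\{c} + (X\{c}\{a} + b.(0 + X)))))\{c} ⊢ ·
Bisimilarity quotient blocks:
  B0 = {s0, s3}
  B1 = {s1}
  B2 = {s2, t3}
  B3 = {t0, t2}
  B4 = {t1}
s0 ∈ B0, t0 ∈ B3 → different blocks

not bisimilar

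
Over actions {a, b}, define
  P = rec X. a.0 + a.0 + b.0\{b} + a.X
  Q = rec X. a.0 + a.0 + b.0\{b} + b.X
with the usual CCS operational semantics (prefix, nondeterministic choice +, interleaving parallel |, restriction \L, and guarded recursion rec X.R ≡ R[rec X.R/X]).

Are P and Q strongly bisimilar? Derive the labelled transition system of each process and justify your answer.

LTS(P): 3 reachable states
  p0 = rec X. a.0 + a.0 + b.0\{b} + a.X | =a=> p0, =a=> p1, =b=> p2
  p1 = 0 | deadlocked
  p2 = 0\{b} | deadlocked
LTS(Q): 3 reachable states
  q0 = rec X. a.0 + a.0 + b.0\{b} + b.X | =a=> q1, =b=> q0, =b=> q2
  q1 = 0 | deadlocked
  q2 = 0\{b} | deadlocked
Partition-refinement fixed point:
  B0 = {p0}
  B1 = {p1, p2, q1, q2}
  B2 = {q0}
p0 ∈ B0, q0 ∈ B2 → different blocks

not bisimilar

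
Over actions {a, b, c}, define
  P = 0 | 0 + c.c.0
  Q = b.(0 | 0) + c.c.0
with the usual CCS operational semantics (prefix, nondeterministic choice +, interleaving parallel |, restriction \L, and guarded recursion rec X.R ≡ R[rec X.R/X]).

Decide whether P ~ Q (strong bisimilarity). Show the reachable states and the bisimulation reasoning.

NO

Reachable graph of P (3 states):
  u0 = 0 | 0 + c.c.0 :: =c=> u1
  u1 = c.0 :: =c=> u2
  u2 = 0 :: ·
Reachable graph of Q (4 states):
  v0 = b.(0 | 0) + c.c.0 :: =b=> v1, =c=> v2
  v1 = 0 | 0 :: ·
  v2 = c.0 :: =c=> v3
  v3 = 0 :: ·
Coarsest stable partition (strong bisimilarity classes):
  B0 = {u0}
  B1 = {u1, v2}
  B2 = {u2, v1, v3}
  B3 = {v0}
u0 ∈ B0, v0 ∈ B3 → different blocks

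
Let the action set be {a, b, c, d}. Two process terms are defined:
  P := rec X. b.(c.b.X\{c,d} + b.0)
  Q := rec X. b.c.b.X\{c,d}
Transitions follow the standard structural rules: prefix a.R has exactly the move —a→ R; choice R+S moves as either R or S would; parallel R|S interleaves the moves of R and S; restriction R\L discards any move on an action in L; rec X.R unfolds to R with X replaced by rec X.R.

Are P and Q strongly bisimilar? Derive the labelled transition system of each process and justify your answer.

NO

Reachable graph of P (7 states):
  p0 = rec X. b.(c.b.X\{c,d} + b.0) | =b=> p1
  p1 = c.b.(rec X. b.(c.b.X\{c,d} + b.0))\{c,d} + b.0 | =b=> p2, =c=> p3
  p2 = 0 | ∅
  p3 = b.(rec X. b.(c.b.X\{c,d} + b.0))\{c,d} | =b=> p4
  p4 = (rec X. b.(c.b.X\{c,d} + b.0))\{c,d} | =b=> p5
  p5 = (c.b.(rec X. b.(c.b.X\{c,d} + b.0))\{c,d} + b.0)\{c,d} | =b=> p6
  p6 = 0\{c,d} | ∅
Reachable graph of Q (5 states):
  q0 = rec X. b.c.b.X\{c,d} | =b=> q1
  q1 = c.b.(rec X. b.c.b.X\{c,d})\{c,d} | =c=> q2
  q2 = b.(rec X. b.c.b.X\{c,d})\{c,d} | =b=> q3
  q3 = (rec X. b.c.b.X\{c,d})\{c,d} | =b=> q4
  q4 = (c.b.(rec X. b.c.b.X\{c,d})\{c,d})\{c,d} | ∅
Partition-refinement fixed point:
  B0 = {p0}
  B1 = {p1}
  B2 = {p3}
  B3 = {p4, q2}
  B4 = {p5, q3}
  B5 = {p2, p6, q4}
  B6 = {q0}
  B7 = {q1}
p0 ∈ B0, q0 ∈ B6 → different blocks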